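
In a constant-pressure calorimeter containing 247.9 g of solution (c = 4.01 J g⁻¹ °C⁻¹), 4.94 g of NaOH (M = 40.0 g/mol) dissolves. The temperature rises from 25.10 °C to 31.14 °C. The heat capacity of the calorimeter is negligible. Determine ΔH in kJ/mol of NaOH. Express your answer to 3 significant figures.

ΔH = -48.6 kJ/mol

|ΔT| = |31.14 − 25.10| = 6.04 °C
|q_surr| = (247.9 × 4.01) × 6.04 = 994.079 × 6.04 = 6004 J
n(NaOH) = 4.94 / 40.0 = 0.1235 mol
Temperature rose, so q_rxn = −|q_surr| = -6.004 kJ
ΔH = q_rxn / n = -48.62 kJ/mol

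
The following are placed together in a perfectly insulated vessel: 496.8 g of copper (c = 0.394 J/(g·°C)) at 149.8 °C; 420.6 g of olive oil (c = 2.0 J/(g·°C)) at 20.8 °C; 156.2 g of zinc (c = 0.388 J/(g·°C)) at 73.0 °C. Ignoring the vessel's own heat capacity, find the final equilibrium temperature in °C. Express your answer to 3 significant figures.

T_f = 46.7 °C

Σ mᵢcᵢ(T − Tᵢ) = 0  ⇒  T = Σ mᵢcᵢTᵢ / Σ mᵢcᵢ
Σ mᵢcᵢ = 496.8×0.394 + 420.6×2.0 + 156.2×0.388 = 1097.5448
Σ mᵢcᵢTᵢ = 195.7392×149.8 + 841.2×20.8 + 60.6056×73.0 = 51243
T = 51243 / 1097.5448 = 46.69 °C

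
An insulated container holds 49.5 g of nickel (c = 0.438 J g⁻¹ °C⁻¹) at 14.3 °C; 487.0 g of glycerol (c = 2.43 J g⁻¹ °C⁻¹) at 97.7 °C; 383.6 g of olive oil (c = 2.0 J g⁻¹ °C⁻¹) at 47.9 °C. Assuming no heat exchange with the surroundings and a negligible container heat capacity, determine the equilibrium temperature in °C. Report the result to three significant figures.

Σ mᵢcᵢ(T − Tᵢ) = 0  ⇒  T = Σ mᵢcᵢTᵢ / Σ mᵢcᵢ
Σ mᵢcᵢ = 49.5×0.438 + 487.0×2.43 + 383.6×2.0 = 1972.291
Σ mᵢcᵢTᵢ = 21.681×14.3 + 1183.41×97.7 + 767.2×47.9 = 152680
T = 152680 / 1972.291 = 77.41 °C

T_f = 77.4 °C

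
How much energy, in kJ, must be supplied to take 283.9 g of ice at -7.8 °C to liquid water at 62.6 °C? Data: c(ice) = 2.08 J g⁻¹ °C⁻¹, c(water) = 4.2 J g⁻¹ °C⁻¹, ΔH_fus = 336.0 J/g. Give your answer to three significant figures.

q1 (heat ice -7.8→0.0 °C): 283.9 × 2.08 × 7.8 = 4606 J
q2 (melt at 0 °C): 283.9 × 336.0 = 95390 J
q3 (heat water 0.0→62.6 °C): 283.9 × 4.2 × 62.6 = 74643 J
Total: 4606 + 95390 + 74643 = 174639 J = 175 kJ

q = 175 kJ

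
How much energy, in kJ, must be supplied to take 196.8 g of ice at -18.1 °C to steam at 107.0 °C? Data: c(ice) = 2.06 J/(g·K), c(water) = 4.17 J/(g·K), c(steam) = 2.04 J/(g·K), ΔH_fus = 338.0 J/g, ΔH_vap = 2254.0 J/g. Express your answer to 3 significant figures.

q = 602 kJ

q1 (heat ice -18.1→0.0 °C): 196.8 × 2.06 × 18.1 = 7338 J
q2 (melt at 0 °C): 196.8 × 338.0 = 66518 J
q3 (heat water 0.0→100.0 °C): 196.8 × 4.17 × 100.0 = 82066 J
q4 (vaporize at 100 °C): 196.8 × 2254.0 = 443587 J
q5 (heat steam 100.0→107.0 °C): 196.8 × 2.04 × 7.0 = 2810 J
Total: 7338 + 66518 + 82066 + 443587 + 2810 = 602319 J = 602 kJ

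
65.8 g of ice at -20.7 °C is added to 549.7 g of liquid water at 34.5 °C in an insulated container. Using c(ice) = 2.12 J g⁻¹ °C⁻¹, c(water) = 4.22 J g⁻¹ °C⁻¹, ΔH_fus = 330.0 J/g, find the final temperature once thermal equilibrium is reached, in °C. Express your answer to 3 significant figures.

T_f = 21.3 °C

Heat to bring ice to 0 °C and melt it: q₁ = 65.8×2.12×20.7 + 65.8×330.0 = 24602 J
Heat the water can supply cooling to 0 °C: 549.7×4.22×34.5 = 80030.8 J > q₁, so all ice melts.
Energy balance: 549.7×4.22×(34.5 − T) = 24602 + 65.8×4.22×(T − 0)
2319.734(34.5 − T) = 24602 + 277.676 T
80030.8 − 24602 = 2597.410 T
T = 55428.8 / 2597.410 = 21.34 °C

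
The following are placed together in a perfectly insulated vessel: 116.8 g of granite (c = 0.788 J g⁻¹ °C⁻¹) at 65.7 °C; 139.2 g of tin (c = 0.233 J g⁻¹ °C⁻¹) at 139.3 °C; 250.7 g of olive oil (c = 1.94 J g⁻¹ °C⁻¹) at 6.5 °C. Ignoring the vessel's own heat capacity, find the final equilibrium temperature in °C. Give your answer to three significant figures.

Σ mᵢcᵢ(T − Tᵢ) = 0  ⇒  T = Σ mᵢcᵢTᵢ / Σ mᵢcᵢ
Σ mᵢcᵢ = 116.8×0.788 + 139.2×0.233 + 250.7×1.94 = 610.8300
Σ mᵢcᵢTᵢ = 92.0384×65.7 + 32.4336×139.3 + 486.358×6.5 = 13726
T = 13726 / 610.8300 = 22.47 °C

T_f = 22.5 °C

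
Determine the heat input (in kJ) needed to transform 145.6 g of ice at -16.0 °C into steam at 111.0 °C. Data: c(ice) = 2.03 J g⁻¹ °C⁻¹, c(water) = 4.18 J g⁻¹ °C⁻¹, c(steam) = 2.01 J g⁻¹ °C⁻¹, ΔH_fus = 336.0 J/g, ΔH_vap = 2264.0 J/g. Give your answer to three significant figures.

q1 (heat ice -16.0→0.0 °C): 145.6 × 2.03 × 16.0 = 4729 J
q2 (melt at 0 °C): 145.6 × 336.0 = 48922 J
q3 (heat water 0.0→100.0 °C): 145.6 × 4.18 × 100.0 = 60861 J
q4 (vaporize at 100 °C): 145.6 × 2264.0 = 329638 J
q5 (heat steam 100.0→111.0 °C): 145.6 × 2.01 × 11.0 = 3219 J
Total: 4729 + 48922 + 60861 + 329638 + 3219 = 447369 J = 447 kJ

q = 447 kJ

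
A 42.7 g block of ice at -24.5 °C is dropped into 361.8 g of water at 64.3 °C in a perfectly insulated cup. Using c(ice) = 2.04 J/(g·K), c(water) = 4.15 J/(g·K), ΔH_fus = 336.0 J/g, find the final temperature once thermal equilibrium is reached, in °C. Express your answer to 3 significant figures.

Heat to bring ice to 0 °C and melt it: q₁ = 42.7×2.04×24.5 + 42.7×336.0 = 16481 J
Heat the water can supply cooling to 0 °C: 361.8×4.15×64.3 = 96544.5 J > q₁, so all ice melts.
Energy balance: 361.8×4.15×(64.3 − T) = 16481 + 42.7×4.15×(T − 0)
1501.47(64.3 − T) = 16481 + 177.205 T
96544.5 − 16481 = 1678.675 T
T = 80063.5 / 1678.675 = 47.69 °C

T_f = 47.7 °C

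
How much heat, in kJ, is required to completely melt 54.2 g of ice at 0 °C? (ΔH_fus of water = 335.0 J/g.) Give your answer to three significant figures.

q = m × ΔH_fus = 54.2 × 335.0 = 18160 J = 18.2 kJ

q = 18.2 kJ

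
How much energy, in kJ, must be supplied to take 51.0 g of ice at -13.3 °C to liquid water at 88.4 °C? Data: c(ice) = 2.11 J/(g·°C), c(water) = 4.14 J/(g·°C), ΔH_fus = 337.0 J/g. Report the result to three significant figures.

q = 37.3 kJ

q1 (heat ice -13.3→0.0 °C): 51.0 × 2.11 × 13.3 = 1431 J
q2 (melt at 0 °C): 51.0 × 337.0 = 17187 J
q3 (heat water 0.0→88.4 °C): 51.0 × 4.14 × 88.4 = 18665 J
Total: 1431 + 17187 + 18665 = 37283 J = 37.3 kJ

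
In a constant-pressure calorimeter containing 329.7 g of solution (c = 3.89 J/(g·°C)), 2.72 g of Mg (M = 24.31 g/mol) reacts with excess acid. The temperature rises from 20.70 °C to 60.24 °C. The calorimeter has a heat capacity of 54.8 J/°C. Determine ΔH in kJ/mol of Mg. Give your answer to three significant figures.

ΔH = -473 kJ/mol

|ΔT| = |60.24 − 20.70| = 39.54 °C
|q_surr| = (329.7 × 3.89 + 54.8) × 39.54 = 1337.333 × 39.54 = 52880 J
n(Mg) = 2.72 / 24.31 = 0.1119 mol
Temperature rose, so q_rxn = −|q_surr| = -52.88 kJ
ΔH = q_rxn / n = -472.6 kJ/mol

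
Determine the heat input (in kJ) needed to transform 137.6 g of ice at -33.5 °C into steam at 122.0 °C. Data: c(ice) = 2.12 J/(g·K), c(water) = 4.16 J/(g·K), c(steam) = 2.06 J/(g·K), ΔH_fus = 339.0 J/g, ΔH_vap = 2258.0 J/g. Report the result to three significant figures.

q = 431 kJ

q1 (heat ice -33.5→0.0 °C): 137.6 × 2.12 × 33.5 = 9772 J
q2 (melt at 0 °C): 137.6 × 339.0 = 46646 J
q3 (heat water 0.0→100.0 °C): 137.6 × 4.16 × 100.0 = 57242 J
q4 (vaporize at 100 °C): 137.6 × 2258.0 = 310701 J
q5 (heat steam 100.0→122.0 °C): 137.6 × 2.06 × 22.0 = 6236 J
Total: 9772 + 46646 + 57242 + 310701 + 6236 = 430597 J = 431 kJ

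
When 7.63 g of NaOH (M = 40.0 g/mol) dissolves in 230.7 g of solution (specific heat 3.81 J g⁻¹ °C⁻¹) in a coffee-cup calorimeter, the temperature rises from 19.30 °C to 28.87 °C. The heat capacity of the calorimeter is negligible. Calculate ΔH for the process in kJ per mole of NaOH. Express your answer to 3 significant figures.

ΔH = -44.1 kJ/mol

|ΔT| = |28.87 − 19.30| = 9.57 °C
|q_surr| = (230.7 × 3.81) × 9.57 = 878.967 × 9.57 = 8412 J
n(NaOH) = 7.63 / 40.0 = 0.1908 mol
Temperature rose, so q_rxn = −|q_surr| = -8.412 kJ
ΔH = q_rxn / n = -44.09 kJ/mol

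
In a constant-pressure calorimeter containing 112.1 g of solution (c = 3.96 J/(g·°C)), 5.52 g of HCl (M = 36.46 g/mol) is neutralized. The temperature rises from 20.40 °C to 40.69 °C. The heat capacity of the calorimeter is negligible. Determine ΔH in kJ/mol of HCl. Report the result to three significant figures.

|ΔT| = |40.69 − 20.40| = 20.29 °C
|q_surr| = (112.1 × 3.96) × 20.29 = 443.916 × 20.29 = 9007 J
n(HCl) = 5.52 / 36.46 = 0.1514 mol
Temperature rose, so q_rxn = −|q_surr| = -9.007 kJ
ΔH = q_rxn / n = -59.49 kJ/mol

ΔH = -59.5 kJ/mol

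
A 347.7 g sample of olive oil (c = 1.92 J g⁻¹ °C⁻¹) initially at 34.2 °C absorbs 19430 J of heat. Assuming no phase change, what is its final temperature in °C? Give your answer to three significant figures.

T_f = 63.3 °C

ΔT = q / (m c) = 19430 / (347.7 × 1.92) = 29.10 °C
T_f = 34.2 + 29.10 = 63.30 °C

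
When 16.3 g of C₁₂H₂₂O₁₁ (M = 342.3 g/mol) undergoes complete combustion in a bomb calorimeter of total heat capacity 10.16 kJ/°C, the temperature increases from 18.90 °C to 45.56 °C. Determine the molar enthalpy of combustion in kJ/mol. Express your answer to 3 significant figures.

ΔT = 45.56 − 18.90 = 26.66 °C
q_cal = C_cal × ΔT = 10.16 × 26.66 = 270.8656 kJ
n = 16.3 / 342.3 = 0.04762 mol
q_rxn = −q_cal = -270.8656 kJ
ΔH = -270.8656 / 0.04762 = -5688 kJ/mol

ΔH = -5690 kJ/mol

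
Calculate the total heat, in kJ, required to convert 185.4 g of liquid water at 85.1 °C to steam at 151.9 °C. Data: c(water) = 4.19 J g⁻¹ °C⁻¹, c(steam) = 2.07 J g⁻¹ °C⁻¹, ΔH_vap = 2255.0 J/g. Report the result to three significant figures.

q1 (heat water 85.1→100.0 °C): 185.4 × 4.19 × 14.9 = 11575 J
q2 (vaporize at 100 °C): 185.4 × 2255.0 = 418077 J
q3 (heat steam 100.0→151.9 °C): 185.4 × 2.07 × 51.9 = 19918 J
Total: 11575 + 418077 + 19918 = 449570 J = 450 kJ

q = 450 kJ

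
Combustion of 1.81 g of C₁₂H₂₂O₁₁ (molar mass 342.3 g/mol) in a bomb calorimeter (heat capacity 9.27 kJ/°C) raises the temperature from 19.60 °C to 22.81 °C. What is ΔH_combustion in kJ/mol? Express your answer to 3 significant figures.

ΔH = -5630 kJ/mol

ΔT = 22.81 − 19.60 = 3.21 °C
q_cal = C_cal × ΔT = 9.27 × 3.21 = 29.7567 kJ
n = 1.81 / 342.3 = 0.005288 mol
q_rxn = −q_cal = -29.7567 kJ
ΔH = -29.7567 / 0.005288 = -5627 kJ/mol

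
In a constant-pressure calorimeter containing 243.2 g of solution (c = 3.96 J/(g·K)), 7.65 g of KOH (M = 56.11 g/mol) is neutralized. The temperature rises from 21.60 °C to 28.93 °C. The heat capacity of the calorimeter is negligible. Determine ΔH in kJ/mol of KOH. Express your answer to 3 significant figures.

ΔH = -51.8 kJ/mol

|ΔT| = |28.93 − 21.60| = 7.33 °C
|q_surr| = (243.2 × 3.96) × 7.33 = 963.072 × 7.33 = 7059 J
n(KOH) = 7.65 / 56.11 = 0.1363 mol
Temperature rose, so q_rxn = −|q_surr| = -7.059 kJ
ΔH = q_rxn / n = -51.79 kJ/mol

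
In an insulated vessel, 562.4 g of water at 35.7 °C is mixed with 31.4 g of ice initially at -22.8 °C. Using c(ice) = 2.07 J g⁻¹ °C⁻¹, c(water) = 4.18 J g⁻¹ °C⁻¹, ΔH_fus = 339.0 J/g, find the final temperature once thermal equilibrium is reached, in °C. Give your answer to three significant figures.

Heat to bring ice to 0 °C and melt it: q₁ = 31.4×2.07×22.8 + 31.4×339.0 = 12127 J
Heat the water can supply cooling to 0 °C: 562.4×4.18×35.7 = 83924.7 J > q₁, so all ice melts.
Energy balance: 562.4×4.18×(35.7 − T) = 12127 + 31.4×4.18×(T − 0)
2350.832(35.7 − T) = 12127 + 131.252 T
83924.7 − 12127 = 2482.084 T
T = 71797.7 / 2482.084 = 28.93 °C

T_f = 28.9 °C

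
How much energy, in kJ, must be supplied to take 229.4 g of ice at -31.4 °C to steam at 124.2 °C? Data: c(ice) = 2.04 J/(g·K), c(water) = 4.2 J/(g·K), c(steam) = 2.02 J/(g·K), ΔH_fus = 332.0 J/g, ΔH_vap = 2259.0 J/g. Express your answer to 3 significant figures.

q1 (heat ice -31.4→0.0 °C): 229.4 × 2.04 × 31.4 = 14694 J
q2 (melt at 0 °C): 229.4 × 332.0 = 76161 J
q3 (heat water 0.0→100.0 °C): 229.4 × 4.2 × 100.0 = 96348 J
q4 (vaporize at 100 °C): 229.4 × 2259.0 = 518215 J
q5 (heat steam 100.0→124.2 °C): 229.4 × 2.02 × 24.2 = 11214 J
Total: 14694 + 76161 + 96348 + 518215 + 11214 = 716632 J = 717 kJ

q = 717 kJ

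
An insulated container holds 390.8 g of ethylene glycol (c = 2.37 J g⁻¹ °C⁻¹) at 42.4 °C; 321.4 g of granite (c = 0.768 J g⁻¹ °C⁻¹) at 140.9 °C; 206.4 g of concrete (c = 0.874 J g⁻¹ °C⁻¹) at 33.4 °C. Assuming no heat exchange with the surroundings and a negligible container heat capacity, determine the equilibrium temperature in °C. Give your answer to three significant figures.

Σ mᵢcᵢ(T − Tᵢ) = 0  ⇒  T = Σ mᵢcᵢTᵢ / Σ mᵢcᵢ
Σ mᵢcᵢ = 390.8×2.37 + 321.4×0.768 + 206.4×0.874 = 1353.4248
Σ mᵢcᵢTᵢ = 926.196×42.4 + 246.8352×140.9 + 180.3936×33.4 = 80075
T = 80075 / 1353.4248 = 59.16 °C

T_f = 59.2 °C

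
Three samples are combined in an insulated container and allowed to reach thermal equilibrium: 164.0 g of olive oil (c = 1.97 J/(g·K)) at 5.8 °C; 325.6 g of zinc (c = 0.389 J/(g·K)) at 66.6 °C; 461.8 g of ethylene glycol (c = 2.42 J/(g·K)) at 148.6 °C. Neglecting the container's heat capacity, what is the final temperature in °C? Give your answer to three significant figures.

T_f = 113 °C

Σ mᵢcᵢ(T − Tᵢ) = 0  ⇒  T = Σ mᵢcᵢTᵢ / Σ mᵢcᵢ
Σ mᵢcᵢ = 164.0×1.97 + 325.6×0.389 + 461.8×2.42 = 1567.2944
Σ mᵢcᵢTᵢ = 323.08×5.8 + 126.6584×66.6 + 1117.556×148.6 = 176380
T = 176380 / 1567.2944 = 112.5 °C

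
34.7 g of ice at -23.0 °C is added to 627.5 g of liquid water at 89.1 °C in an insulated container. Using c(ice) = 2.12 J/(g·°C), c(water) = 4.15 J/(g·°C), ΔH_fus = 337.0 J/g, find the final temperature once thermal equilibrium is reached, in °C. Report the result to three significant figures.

T_f = 79.6 °C

Heat to bring ice to 0 °C and melt it: q₁ = 34.7×2.12×23.0 + 34.7×337.0 = 13386 J
Heat the water can supply cooling to 0 °C: 627.5×4.15×89.1 = 232028 J > q₁, so all ice melts.
Energy balance: 627.5×4.15×(89.1 − T) = 13386 + 34.7×4.15×(T − 0)
2604.125(89.1 − T) = 13386 + 144.005 T
232028 − 13386 = 2748.130 T
T = 218642 / 2748.130 = 79.56 °C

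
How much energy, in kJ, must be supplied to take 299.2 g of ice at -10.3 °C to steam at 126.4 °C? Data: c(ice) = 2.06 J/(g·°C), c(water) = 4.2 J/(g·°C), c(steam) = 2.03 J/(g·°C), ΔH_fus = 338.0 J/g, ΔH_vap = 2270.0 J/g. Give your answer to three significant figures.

q1 (heat ice -10.3→0.0 °C): 299.2 × 2.06 × 10.3 = 6348 J
q2 (melt at 0 °C): 299.2 × 338.0 = 101130 J
q3 (heat water 0.0→100.0 °C): 299.2 × 4.2 × 100.0 = 125664 J
q4 (vaporize at 100 °C): 299.2 × 2270.0 = 679184 J
q5 (heat steam 100.0→126.4 °C): 299.2 × 2.03 × 26.4 = 16035 J
Total: 6348 + 101130 + 125664 + 679184 + 16035 = 928361 J = 928 kJ

q = 928 kJ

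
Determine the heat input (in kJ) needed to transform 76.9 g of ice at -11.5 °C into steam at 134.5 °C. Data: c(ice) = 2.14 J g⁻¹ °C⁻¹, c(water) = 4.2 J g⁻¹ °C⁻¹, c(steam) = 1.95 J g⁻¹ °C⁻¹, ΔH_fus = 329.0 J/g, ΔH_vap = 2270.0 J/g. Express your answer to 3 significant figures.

q1 (heat ice -11.5→0.0 °C): 76.9 × 2.14 × 11.5 = 1893 J
q2 (melt at 0 °C): 76.9 × 329.0 = 25300 J
q3 (heat water 0.0→100.0 °C): 76.9 × 4.2 × 100.0 = 32298 J
q4 (vaporize at 100 °C): 76.9 × 2270.0 = 174563 J
q5 (heat steam 100.0→134.5 °C): 76.9 × 1.95 × 34.5 = 5173 J
Total: 1893 + 25300 + 32298 + 174563 + 5173 = 239227 J = 239 kJ

q = 239 kJ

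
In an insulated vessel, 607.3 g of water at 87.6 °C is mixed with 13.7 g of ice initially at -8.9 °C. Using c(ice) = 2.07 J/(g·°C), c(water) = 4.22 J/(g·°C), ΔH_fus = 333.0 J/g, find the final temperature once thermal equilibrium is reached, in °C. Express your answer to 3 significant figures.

T_f = 83.8 °C

Heat to bring ice to 0 °C and melt it: q₁ = 13.7×2.07×8.9 + 13.7×333.0 = 4814.5 J
Heat the water can supply cooling to 0 °C: 607.3×4.22×87.6 = 224502 J > q₁, so all ice melts.
Energy balance: 607.3×4.22×(87.6 − T) = 4814.5 + 13.7×4.22×(T − 0)
2562.806(87.6 − T) = 4814.5 + 57.814 T
224502 − 4814.5 = 2620.620 T
T = 219687.5 / 2620.620 = 83.83 °C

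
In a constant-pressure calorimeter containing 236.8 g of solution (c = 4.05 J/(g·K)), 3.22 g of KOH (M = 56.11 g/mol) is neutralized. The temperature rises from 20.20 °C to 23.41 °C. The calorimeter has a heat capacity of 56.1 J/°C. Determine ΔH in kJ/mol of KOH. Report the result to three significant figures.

ΔH = -56.8 kJ/mol

|ΔT| = |23.41 − 20.20| = 3.21 °C
|q_surr| = (236.8 × 4.05 + 56.1) × 3.21 = 1015.14 × 3.21 = 3259 J
n(KOH) = 3.22 / 56.11 = 0.05739 mol
Temperature rose, so q_rxn = −|q_surr| = -3.259 kJ
ΔH = q_rxn / n = -56.79 kJ/mol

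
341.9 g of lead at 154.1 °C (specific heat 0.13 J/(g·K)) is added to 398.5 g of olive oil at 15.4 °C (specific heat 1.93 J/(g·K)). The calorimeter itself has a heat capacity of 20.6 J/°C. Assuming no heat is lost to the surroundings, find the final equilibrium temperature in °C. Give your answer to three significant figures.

Heat lost by lead = heat gained by olive oil + calorimeter.
(341.9)(0.13)(154.1 − T) = [(398.5)(1.93) + 20.6](T − 15.4)
44.447 (154.1 − T) = 789.705 (T − 15.4)
6849.3 − 44.447 T = 789.705 T − 12161
19010.3 = 834.152 T
T = 22.79 °C

T_f = 22.8 °C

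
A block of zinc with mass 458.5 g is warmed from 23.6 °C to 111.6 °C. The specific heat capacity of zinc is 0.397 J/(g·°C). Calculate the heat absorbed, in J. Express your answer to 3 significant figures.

q = 16000 J

q = m c ΔT = 458.5 × 0.397 × (111.6 − 23.6)
q = 458.5 × 0.397 × 88.0 = 16020 J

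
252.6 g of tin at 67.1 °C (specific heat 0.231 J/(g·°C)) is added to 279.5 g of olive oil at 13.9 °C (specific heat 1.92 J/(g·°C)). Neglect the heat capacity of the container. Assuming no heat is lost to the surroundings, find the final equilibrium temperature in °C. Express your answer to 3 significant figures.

T_f = 19.1 °C

Heat lost by tin = heat gained by olive oil.
(252.6)(0.231)(67.1 − T) = (279.5)(1.92)(T − 13.9)
58.3506 (67.1 − T) = 536.64 (T − 13.9)
3915.3 − 58.3506 T = 536.64 T − 7459.3
11374.6 = 594.9906 T
T = 19.12 °C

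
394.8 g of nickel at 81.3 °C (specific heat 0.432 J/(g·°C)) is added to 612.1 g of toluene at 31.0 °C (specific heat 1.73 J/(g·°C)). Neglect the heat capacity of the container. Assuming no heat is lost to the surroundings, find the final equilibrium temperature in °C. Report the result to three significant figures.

T_f = 38.0 °C

Heat lost by nickel = heat gained by toluene.
(394.8)(0.432)(81.3 − T) = (612.1)(1.73)(T − 31.0)
170.5536 (81.3 − T) = 1058.933 (T − 31.0)
13866 − 170.5536 T = 1058.933 T − 32827
46693 = 1229.4866 T
T = 37.98 °C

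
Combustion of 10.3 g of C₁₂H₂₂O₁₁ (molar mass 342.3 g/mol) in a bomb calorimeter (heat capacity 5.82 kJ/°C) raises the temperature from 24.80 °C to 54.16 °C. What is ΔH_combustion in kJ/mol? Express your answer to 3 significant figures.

ΔT = 54.16 − 24.80 = 29.36 °C
q_cal = C_cal × ΔT = 5.82 × 29.36 = 170.8752 kJ
n = 10.3 / 342.3 = 0.03009 mol
q_rxn = −q_cal = -170.8752 kJ
ΔH = -170.8752 / 0.03009 = -5679 kJ/mol

ΔH = -5680 kJ/mol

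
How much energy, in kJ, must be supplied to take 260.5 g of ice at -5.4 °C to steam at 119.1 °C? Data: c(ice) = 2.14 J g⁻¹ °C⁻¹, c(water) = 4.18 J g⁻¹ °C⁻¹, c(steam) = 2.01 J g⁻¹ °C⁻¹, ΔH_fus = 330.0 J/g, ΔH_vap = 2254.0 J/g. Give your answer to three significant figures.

q1 (heat ice -5.4→0.0 °C): 260.5 × 2.14 × 5.4 = 3010 J
q2 (melt at 0 °C): 260.5 × 330.0 = 85965 J
q3 (heat water 0.0→100.0 °C): 260.5 × 4.18 × 100.0 = 108889 J
q4 (vaporize at 100 °C): 260.5 × 2254.0 = 587167 J
q5 (heat steam 100.0→119.1 °C): 260.5 × 2.01 × 19.1 = 10001 J
Total: 3010 + 85965 + 108889 + 587167 + 10001 = 795032 J = 795 kJ

q = 795 kJ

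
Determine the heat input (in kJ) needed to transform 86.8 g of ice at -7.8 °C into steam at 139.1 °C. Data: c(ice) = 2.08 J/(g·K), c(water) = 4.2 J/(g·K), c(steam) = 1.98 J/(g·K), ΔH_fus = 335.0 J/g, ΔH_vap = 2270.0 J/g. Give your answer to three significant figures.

q = 271 kJ

q1 (heat ice -7.8→0.0 °C): 86.8 × 2.08 × 7.8 = 1408 J
q2 (melt at 0 °C): 86.8 × 335.0 = 29078 J
q3 (heat water 0.0→100.0 °C): 86.8 × 4.2 × 100.0 = 36456 J
q4 (vaporize at 100 °C): 86.8 × 2270.0 = 197036 J
q5 (heat steam 100.0→139.1 °C): 86.8 × 1.98 × 39.1 = 6720 J
Total: 1408 + 29078 + 36456 + 197036 + 6720 = 270698 J = 271 kJ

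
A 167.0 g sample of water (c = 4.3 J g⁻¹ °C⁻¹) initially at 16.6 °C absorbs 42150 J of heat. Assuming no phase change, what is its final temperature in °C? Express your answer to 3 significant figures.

T_f = 75.3 °C

ΔT = q / (m c) = 42150 / (167.0 × 4.3) = 58.70 °C
T_f = 16.6 + 58.70 = 75.30 °C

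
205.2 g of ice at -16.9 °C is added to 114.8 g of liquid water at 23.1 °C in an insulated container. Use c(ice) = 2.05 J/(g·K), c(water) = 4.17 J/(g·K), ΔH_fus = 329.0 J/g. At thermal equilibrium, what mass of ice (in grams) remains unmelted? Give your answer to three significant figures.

Heat to warm all ice to 0 °C: 205.2×2.05×16.9 = 7109.2 J
Heat released by water cooling to 0 °C: 114.8×4.17×23.1 = 11058 J
11058 J < 7109.2 + 205.2×329.0 = 74620.0 J, so not all ice melts; final T = 0 °C.
Heat left for melting: 11058 − 7109.2 = 3948.8 J
Mass melted = 3948.8 / 329.0 = 12.00 g
Ice remaining = 205.2 − 12.00 = 193.20 g

m_ice remaining = 193 g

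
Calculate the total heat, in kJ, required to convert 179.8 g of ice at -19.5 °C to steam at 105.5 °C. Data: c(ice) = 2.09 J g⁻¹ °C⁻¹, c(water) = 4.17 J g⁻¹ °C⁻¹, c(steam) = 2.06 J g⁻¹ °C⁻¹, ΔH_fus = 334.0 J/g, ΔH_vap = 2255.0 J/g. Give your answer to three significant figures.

q1 (heat ice -19.5→0.0 °C): 179.8 × 2.09 × 19.5 = 7328 J
q2 (melt at 0 °C): 179.8 × 334.0 = 60053 J
q3 (heat water 0.0→100.0 °C): 179.8 × 4.17 × 100.0 = 74977 J
q4 (vaporize at 100 °C): 179.8 × 2255.0 = 405449 J
q5 (heat steam 100.0→105.5 °C): 179.8 × 2.06 × 5.5 = 2037 J
Total: 7328 + 60053 + 74977 + 405449 + 2037 = 549844 J = 550 kJ

q = 550 kJ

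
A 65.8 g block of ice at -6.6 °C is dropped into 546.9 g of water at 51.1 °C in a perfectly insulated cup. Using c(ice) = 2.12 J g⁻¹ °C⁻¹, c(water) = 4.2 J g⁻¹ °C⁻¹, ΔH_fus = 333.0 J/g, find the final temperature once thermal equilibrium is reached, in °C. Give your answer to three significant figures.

Heat to bring ice to 0 °C and melt it: q₁ = 65.8×2.12×6.6 + 65.8×333.0 = 22832 J
Heat the water can supply cooling to 0 °C: 546.9×4.2×51.1 = 117376 J > q₁, so all ice melts.
Energy balance: 546.9×4.2×(51.1 − T) = 22832 + 65.8×4.2×(T − 0)
2296.98(51.1 − T) = 22832 + 276.36 T
117376 − 22832 = 2573.34 T
T = 94544 / 2573.34 = 36.74 °C

T_f = 36.7 °C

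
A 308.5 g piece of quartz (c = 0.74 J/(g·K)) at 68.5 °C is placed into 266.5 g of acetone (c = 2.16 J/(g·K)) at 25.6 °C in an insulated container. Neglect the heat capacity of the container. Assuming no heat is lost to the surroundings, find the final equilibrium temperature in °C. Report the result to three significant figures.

Heat lost by quartz = heat gained by acetone.
(308.5)(0.74)(68.5 − T) = (266.5)(2.16)(T − 25.6)
228.29 (68.5 − T) = 575.64 (T − 25.6)
15638 − 228.29 T = 575.64 T − 14736
30374 = 803.93 T
T = 37.78 °C

T_f = 37.8 °C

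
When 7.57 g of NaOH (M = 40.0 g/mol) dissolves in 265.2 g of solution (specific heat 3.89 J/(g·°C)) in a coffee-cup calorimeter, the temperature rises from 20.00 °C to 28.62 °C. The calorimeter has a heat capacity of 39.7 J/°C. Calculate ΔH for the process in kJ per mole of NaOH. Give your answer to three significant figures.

|ΔT| = |28.62 − 20.00| = 8.62 °C
|q_surr| = (265.2 × 3.89 + 39.7) × 8.62 = 1071.328 × 8.62 = 9235 J
n(NaOH) = 7.57 / 40.0 = 0.1893 mol
Temperature rose, so q_rxn = −|q_surr| = -9.235 kJ
ΔH = q_rxn / n = -48.78 kJ/mol

ΔH = -48.8 kJ/mol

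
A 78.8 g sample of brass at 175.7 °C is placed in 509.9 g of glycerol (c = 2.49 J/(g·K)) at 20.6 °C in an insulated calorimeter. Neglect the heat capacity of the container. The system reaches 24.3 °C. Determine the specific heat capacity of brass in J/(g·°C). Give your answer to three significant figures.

q_gained = (509.9 × 2.49) × (24.3 − 20.6) = 4698 J
q_lost = 78.8 × c × (175.7 − 24.3) = 11930.32 c
Set equal: c = 4698 / 11930.32 = 0.394 J/(g·°C)

c = 0.394 J/(g·°C)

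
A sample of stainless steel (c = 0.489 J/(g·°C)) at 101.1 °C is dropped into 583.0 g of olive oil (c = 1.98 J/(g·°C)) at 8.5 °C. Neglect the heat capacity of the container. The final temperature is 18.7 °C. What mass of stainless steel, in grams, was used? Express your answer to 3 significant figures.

q_gained = (583.0 × 1.98) × (18.7 − 8.5) = 11770 J
q_lost = m × 0.489 × (101.1 − 18.7) = 40.2936 m
m = 11770 / 40.2936 = 292 g

m = 292 g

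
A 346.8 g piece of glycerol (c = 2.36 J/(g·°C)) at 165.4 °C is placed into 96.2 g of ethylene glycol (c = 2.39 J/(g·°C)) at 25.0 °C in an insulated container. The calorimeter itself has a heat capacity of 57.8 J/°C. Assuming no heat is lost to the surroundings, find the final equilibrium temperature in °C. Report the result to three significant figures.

Heat lost by glycerol = heat gained by ethylene glycol + calorimeter.
(346.8)(2.36)(165.4 − T) = [(96.2)(2.39) + 57.8](T − 25.0)
818.448 (165.4 − T) = 287.718 (T − 25.0)
135370 − 818.448 T = 287.718 T − 7193.0
142563.0 = 1106.166 T
T = 128.9 °C

T_f = 129 °C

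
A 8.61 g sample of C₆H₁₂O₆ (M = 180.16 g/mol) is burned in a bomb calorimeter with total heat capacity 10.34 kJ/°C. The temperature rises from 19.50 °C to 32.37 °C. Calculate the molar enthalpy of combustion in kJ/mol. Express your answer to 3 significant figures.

ΔT = 32.37 − 19.50 = 12.87 °C
q_cal = C_cal × ΔT = 10.34 × 12.87 = 133.0758 kJ
n = 8.61 / 180.16 = 0.04779 mol
q_rxn = −q_cal = -133.0758 kJ
ΔH = -133.0758 / 0.04779 = -2784.6 kJ/mol

ΔH = -2780 kJ/mol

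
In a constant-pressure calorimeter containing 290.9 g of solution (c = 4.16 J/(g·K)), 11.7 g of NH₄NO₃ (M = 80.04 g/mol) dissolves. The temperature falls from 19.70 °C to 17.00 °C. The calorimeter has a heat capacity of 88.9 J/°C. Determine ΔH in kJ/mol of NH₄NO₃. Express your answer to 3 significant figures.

|ΔT| = |17.00 − 19.70| = 2.70 °C
|q_surr| = (290.9 × 4.16 + 88.9) × 2.70 = 1299.044 × 2.70 = 3507 J
n(NH₄NO₃) = 11.7 / 80.04 = 0.1462 mol
Temperature fell, so q_rxn = +|q_surr| = 3.507 kJ
ΔH = q_rxn / n = 23.99 kJ/mol

ΔH = 24.0 kJ/mol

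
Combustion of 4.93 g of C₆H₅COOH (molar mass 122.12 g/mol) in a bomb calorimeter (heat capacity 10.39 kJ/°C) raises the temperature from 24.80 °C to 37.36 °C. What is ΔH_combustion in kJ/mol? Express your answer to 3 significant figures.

ΔT = 37.36 − 24.80 = 12.56 °C
q_cal = C_cal × ΔT = 10.39 × 12.56 = 130.4984 kJ
n = 4.93 / 122.12 = 0.04037 mol
q_rxn = −q_cal = -130.4984 kJ
ΔH = -130.4984 / 0.04037 = -3233 kJ/mol

ΔH = -3230 kJ/mol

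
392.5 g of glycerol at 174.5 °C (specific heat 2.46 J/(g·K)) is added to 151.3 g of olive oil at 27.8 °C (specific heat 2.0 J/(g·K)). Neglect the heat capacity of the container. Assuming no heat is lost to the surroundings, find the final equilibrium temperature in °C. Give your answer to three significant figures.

T_f = 139 °C

Heat lost by glycerol = heat gained by olive oil.
(392.5)(2.46)(174.5 − T) = (151.3)(2.0)(T − 27.8)
965.55 (174.5 − T) = 302.6 (T − 27.8)
168490 − 965.55 T = 302.6 T − 8412.3
176902.3 = 1268.15 T
T = 139.496 °C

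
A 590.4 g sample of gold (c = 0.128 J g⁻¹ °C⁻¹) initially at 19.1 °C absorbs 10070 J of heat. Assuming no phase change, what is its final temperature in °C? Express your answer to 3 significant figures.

ΔT = q / (m c) = 10070 / (590.4 × 0.128) = 133.3 °C
T_f = 19.1 + 133.3 = 152.4 °C

T_f = 152 °C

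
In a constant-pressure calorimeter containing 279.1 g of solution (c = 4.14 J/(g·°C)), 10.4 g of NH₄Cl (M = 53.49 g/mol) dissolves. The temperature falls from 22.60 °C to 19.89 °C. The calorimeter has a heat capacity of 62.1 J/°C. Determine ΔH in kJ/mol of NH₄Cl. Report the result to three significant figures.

|ΔT| = |19.89 − 22.60| = 2.71 °C
|q_surr| = (279.1 × 4.14 + 62.1) × 2.71 = 1217.574 × 2.71 = 3300 J
n(NH₄Cl) = 10.4 / 53.49 = 0.1944 mol
Temperature fell, so q_rxn = +|q_surr| = 3.300 kJ
ΔH = q_rxn / n = 16.98 kJ/mol

ΔH = 17.0 kJ/mol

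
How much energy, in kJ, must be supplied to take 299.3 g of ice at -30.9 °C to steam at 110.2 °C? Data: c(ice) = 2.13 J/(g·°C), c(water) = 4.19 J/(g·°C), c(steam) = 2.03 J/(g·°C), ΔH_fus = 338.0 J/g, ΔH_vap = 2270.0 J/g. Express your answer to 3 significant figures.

q1 (heat ice -30.9→0.0 °C): 299.3 × 2.13 × 30.9 = 19699 J
q2 (melt at 0 °C): 299.3 × 338.0 = 101163 J
q3 (heat water 0.0→100.0 °C): 299.3 × 4.19 × 100.0 = 125407 J
q4 (vaporize at 100 °C): 299.3 × 2270.0 = 679411 J
q5 (heat steam 100.0→110.2 °C): 299.3 × 2.03 × 10.2 = 6197 J
Total: 19699 + 101163 + 125407 + 679411 + 6197 = 931877 J = 932 kJ

q = 932 kJ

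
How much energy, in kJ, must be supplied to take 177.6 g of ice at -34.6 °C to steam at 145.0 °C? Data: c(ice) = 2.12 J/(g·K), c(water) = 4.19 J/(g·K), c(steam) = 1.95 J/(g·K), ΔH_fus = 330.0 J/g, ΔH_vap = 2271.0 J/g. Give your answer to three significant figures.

q1 (heat ice -34.6→0.0 °C): 177.6 × 2.12 × 34.6 = 13027 J
q2 (melt at 0 °C): 177.6 × 330.0 = 58608 J
q3 (heat water 0.0→100.0 °C): 177.6 × 4.19 × 100.0 = 74414 J
q4 (vaporize at 100 °C): 177.6 × 2271.0 = 403330 J
q5 (heat steam 100.0→145.0 °C): 177.6 × 1.95 × 45.0 = 15584 J
Total: 13027 + 58608 + 74414 + 403330 + 15584 = 564963 J = 565 kJ

q = 565 kJ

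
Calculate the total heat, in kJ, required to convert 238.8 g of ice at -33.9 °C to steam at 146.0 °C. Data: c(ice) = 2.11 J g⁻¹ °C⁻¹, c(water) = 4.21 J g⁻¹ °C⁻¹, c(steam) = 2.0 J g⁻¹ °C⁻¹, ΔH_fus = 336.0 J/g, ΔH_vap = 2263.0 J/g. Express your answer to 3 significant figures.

q = 760 kJ

q1 (heat ice -33.9→0.0 °C): 238.8 × 2.11 × 33.9 = 17081 J
q2 (melt at 0 °C): 238.8 × 336.0 = 80237 J
q3 (heat water 0.0→100.0 °C): 238.8 × 4.21 × 100.0 = 100535 J
q4 (vaporize at 100 °C): 238.8 × 2263.0 = 540404 J
q5 (heat steam 100.0→146.0 °C): 238.8 × 2.0 × 46.0 = 21970 J
Total: 17081 + 80237 + 100535 + 540404 + 21970 = 760227 J = 760 kJ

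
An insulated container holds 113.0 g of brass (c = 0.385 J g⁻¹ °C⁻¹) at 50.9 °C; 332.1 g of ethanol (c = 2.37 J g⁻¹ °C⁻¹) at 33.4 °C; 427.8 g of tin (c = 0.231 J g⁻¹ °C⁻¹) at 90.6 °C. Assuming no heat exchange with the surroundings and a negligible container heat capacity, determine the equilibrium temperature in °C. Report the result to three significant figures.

Σ mᵢcᵢ(T − Tᵢ) = 0  ⇒  T = Σ mᵢcᵢTᵢ / Σ mᵢcᵢ
Σ mᵢcᵢ = 113.0×0.385 + 332.1×2.37 + 427.8×0.231 = 929.4038
Σ mᵢcᵢTᵢ = 43.505×50.9 + 787.077×33.4 + 98.8218×90.6 = 37456
T = 37456 / 929.4038 = 40.30 °C

T_f = 40.3 °C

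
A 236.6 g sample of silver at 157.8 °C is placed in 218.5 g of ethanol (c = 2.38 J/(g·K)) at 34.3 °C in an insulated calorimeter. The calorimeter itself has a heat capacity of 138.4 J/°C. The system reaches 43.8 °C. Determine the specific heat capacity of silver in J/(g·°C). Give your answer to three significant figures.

c = 0.232 J/(g·°C)

q_gained = (218.5 × 2.38 + 138.4) × (43.8 − 34.3) = 6255 J
q_lost = 236.6 × c × (157.8 − 43.8) = 26972.4 c
Set equal: c = 6255 / 26972.4 = 0.232 J/(g·°C)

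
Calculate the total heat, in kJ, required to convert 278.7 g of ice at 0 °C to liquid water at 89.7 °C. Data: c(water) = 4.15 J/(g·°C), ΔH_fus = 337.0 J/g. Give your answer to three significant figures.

q = 198 kJ

q1 (melt at 0 °C): 278.7 × 337.0 = 93922 J
q2 (heat water 0.0→89.7 °C): 278.7 × 4.15 × 89.7 = 103747 J
Total: 93922 + 103747 = 197669 J = 198 kJ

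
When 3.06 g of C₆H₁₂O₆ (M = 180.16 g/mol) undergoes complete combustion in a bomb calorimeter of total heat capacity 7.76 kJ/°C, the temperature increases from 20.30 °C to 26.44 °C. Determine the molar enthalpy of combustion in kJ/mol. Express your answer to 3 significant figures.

ΔH = -2810 kJ/mol

ΔT = 26.44 − 20.30 = 6.14 °C
q_cal = C_cal × ΔT = 7.76 × 6.14 = 47.6464 kJ
n = 3.06 / 180.16 = 0.01698 mol
q_rxn = −q_cal = -47.6464 kJ
ΔH = -47.6464 / 0.01698 = -2806 kJ/mol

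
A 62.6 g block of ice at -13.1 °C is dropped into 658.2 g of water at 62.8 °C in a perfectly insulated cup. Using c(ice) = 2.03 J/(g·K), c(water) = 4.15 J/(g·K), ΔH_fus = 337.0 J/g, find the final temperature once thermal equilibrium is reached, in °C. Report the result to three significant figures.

T_f = 49.7 °C

Heat to bring ice to 0 °C and melt it: q₁ = 62.6×2.03×13.1 + 62.6×337.0 = 22761 J
Heat the water can supply cooling to 0 °C: 658.2×4.15×62.8 = 171540 J > q₁, so all ice melts.
Energy balance: 658.2×4.15×(62.8 − T) = 22761 + 62.6×4.15×(T − 0)
2731.53(62.8 − T) = 22761 + 259.79 T
171540 − 22761 = 2991.32 T
T = 148779 / 2991.32 = 49.74 °C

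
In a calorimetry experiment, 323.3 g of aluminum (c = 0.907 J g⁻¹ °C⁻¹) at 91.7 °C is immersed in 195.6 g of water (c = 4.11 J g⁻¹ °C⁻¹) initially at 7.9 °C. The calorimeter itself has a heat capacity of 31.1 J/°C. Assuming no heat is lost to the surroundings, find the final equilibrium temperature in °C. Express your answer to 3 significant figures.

T_f = 29.7 °C

Heat lost by aluminum = heat gained by water + calorimeter.
(323.3)(0.907)(91.7 − T) = [(195.6)(4.11) + 31.1](T − 7.9)
293.2331 (91.7 − T) = 835.016 (T − 7.9)
26889 − 293.2331 T = 835.016 T − 6596.6
33485.6 = 1128.2491 T
T = 29.68 °C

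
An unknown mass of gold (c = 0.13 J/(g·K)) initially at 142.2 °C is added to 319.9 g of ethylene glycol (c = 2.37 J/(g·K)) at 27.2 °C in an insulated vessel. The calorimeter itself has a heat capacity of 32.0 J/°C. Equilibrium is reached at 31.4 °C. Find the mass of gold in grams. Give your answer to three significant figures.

m = 230 g

q_gained = (319.9 × 2.37 + 32.0) × (31.4 − 27.2) = 3319 J
q_lost = m × 0.13 × (142.2 − 31.4) = 14.404 m
m = 3319 / 14.404 = 230 g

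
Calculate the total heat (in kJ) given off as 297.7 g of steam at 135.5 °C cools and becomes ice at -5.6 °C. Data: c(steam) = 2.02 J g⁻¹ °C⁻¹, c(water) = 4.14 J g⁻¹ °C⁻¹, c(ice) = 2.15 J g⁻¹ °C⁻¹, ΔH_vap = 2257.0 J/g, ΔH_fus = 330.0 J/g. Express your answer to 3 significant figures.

q = 918 kJ

q1 (cool steam 135.5→100 °C): 297.7 × 2.02 × 35.5 = 21348 J
q2 (condense at 100 °C): 297.7 × 2257.0 = 671909 J
q3 (cool water 100→0 °C): 297.7 × 4.14 × 100.0 = 123248 J
q4 (freeze at 0 °C): 297.7 × 330.0 = 98241 J
q5 (cool ice 0→-5.6 °C): 297.7 × 2.15 × 5.6 = 3584 J
Total: 21348 + 671909 + 123248 + 98241 + 3584 = 918330 J = 918 kJ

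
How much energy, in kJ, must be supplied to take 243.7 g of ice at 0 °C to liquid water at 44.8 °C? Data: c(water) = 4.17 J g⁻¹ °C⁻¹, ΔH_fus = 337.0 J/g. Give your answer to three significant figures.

q = 128 kJ

q1 (melt at 0 °C): 243.7 × 337.0 = 82127 J
q2 (heat water 0.0→44.8 °C): 243.7 × 4.17 × 44.8 = 45527 J
Total: 82127 + 45527 = 127654 J = 128 kJ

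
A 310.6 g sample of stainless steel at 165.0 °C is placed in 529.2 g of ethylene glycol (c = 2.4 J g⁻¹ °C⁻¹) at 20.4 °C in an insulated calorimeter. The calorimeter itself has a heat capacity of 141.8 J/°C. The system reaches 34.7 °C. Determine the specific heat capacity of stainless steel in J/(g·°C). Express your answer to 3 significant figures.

c = 0.499 J/(g·°C)

q_gained = (529.2 × 2.4 + 141.8) × (34.7 − 20.4) = 20190 J
q_lost = 310.6 × c × (165.0 − 34.7) = 40471.18 c
Set equal: c = 20190 / 40471.18 = 0.499 J/(g·°C)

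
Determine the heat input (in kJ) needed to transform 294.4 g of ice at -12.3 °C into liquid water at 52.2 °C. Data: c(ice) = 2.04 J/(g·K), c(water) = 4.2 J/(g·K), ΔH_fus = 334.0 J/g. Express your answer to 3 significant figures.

q = 170 kJ

q1 (heat ice -12.3→0.0 °C): 294.4 × 2.04 × 12.3 = 7387 J
q2 (melt at 0 °C): 294.4 × 334.0 = 98330 J
q3 (heat water 0.0→52.2 °C): 294.4 × 4.2 × 52.2 = 64544 J
Total: 7387 + 98330 + 64544 = 170261 J = 170 kJ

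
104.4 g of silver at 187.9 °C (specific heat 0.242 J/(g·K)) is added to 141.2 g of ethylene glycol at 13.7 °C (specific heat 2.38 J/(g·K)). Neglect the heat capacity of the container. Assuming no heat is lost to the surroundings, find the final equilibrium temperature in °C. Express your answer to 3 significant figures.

T_f = 25.9 °C

Heat lost by silver = heat gained by ethylene glycol.
(104.4)(0.242)(187.9 − T) = (141.2)(2.38)(T − 13.7)
25.2648 (187.9 − T) = 336.056 (T − 13.7)
4747.3 − 25.2648 T = 336.056 T − 4604.0
9351.3 = 361.3208 T
T = 25.88 °C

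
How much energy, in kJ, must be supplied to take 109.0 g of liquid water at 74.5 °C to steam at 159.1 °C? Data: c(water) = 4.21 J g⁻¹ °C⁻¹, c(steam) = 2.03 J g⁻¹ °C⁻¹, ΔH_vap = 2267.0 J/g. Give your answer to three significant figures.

q1 (heat water 74.5→100.0 °C): 109.0 × 4.21 × 25.5 = 11702 J
q2 (vaporize at 100 °C): 109.0 × 2267.0 = 247103 J
q3 (heat steam 100.0→159.1 °C): 109.0 × 2.03 × 59.1 = 13077 J
Total: 11702 + 247103 + 13077 = 271882 J = 272 kJ

q = 272 kJ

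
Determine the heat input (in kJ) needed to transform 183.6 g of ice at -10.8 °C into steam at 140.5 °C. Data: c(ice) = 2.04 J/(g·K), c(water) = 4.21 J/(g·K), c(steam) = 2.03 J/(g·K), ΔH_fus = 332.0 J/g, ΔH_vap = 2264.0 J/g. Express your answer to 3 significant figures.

q1 (heat ice -10.8→0.0 °C): 183.6 × 2.04 × 10.8 = 4045 J
q2 (melt at 0 °C): 183.6 × 332.0 = 60955 J
q3 (heat water 0.0→100.0 °C): 183.6 × 4.21 × 100.0 = 77296 J
q4 (vaporize at 100 °C): 183.6 × 2264.0 = 415670 J
q5 (heat steam 100.0→140.5 °C): 183.6 × 2.03 × 40.5 = 15095 J
Total: 4045 + 60955 + 77296 + 415670 + 15095 = 573061 J = 573 kJ

q = 573 kJ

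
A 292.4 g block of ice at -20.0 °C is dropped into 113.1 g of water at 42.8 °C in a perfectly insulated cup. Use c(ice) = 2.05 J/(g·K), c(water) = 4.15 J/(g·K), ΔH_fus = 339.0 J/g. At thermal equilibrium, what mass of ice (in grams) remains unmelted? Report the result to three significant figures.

Heat to warm all ice to 0 °C: 292.4×2.05×20.0 = 11988 J
Heat released by water cooling to 0 °C: 113.1×4.15×42.8 = 20089 J
20089 J < 11988 + 292.4×339.0 = 111111.6 J, so not all ice melts; final T = 0 °C.
Heat left for melting: 20089 − 11988 = 8101 J
Mass melted = 8101 / 339.0 = 23.90 g
Ice remaining = 292.4 − 23.90 = 268.50 g

m_ice remaining = 269 g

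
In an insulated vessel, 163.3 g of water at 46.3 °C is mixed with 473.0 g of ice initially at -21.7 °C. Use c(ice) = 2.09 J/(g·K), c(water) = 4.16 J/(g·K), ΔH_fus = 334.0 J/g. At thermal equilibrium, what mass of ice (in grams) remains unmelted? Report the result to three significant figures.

m_ice remaining = 443 g

Heat to warm all ice to 0 °C: 473.0×2.09×21.7 = 21452 J
Heat released by water cooling to 0 °C: 163.3×4.16×46.3 = 31453 J
31453 J < 21452 + 473.0×334.0 = 179434 J, so not all ice melts; final T = 0 °C.
Heat left for melting: 31453 − 21452 = 10001 J
Mass melted = 10001 / 334.0 = 29.94 g
Ice remaining = 473.0 − 29.94 = 443.06 g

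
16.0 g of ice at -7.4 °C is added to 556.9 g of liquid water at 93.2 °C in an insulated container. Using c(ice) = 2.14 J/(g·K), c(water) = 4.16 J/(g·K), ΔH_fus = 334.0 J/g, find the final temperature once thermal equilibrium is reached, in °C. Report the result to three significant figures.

T_f = 88.2 °C

Heat to bring ice to 0 °C and melt it: q₁ = 16.0×2.14×7.4 + 16.0×334.0 = 5597.4 J
Heat the water can supply cooling to 0 °C: 556.9×4.16×93.2 = 215917 J > q₁, so all ice melts.
Energy balance: 556.9×4.16×(93.2 − T) = 5597.4 + 16.0×4.16×(T − 0)
2316.704(93.2 − T) = 5597.4 + 66.56 T
215917 − 5597.4 = 2383.264 T
T = 210319.6 / 2383.264 = 88.249 °C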